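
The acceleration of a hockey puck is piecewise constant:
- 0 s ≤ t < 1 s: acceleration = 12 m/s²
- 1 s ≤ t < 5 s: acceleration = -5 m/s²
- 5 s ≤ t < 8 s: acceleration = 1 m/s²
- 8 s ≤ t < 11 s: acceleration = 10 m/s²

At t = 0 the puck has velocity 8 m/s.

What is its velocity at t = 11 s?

33 m/s

Δv equals the area under the a-t graph; then v = v₀ + Δv.
0–1 s: 12 × 1 = 12 m/s
1–5 s: -5 × 4 = -20 m/s
5–8 s: 1 × 3 = 3 m/s
8–11 s: 10 × 3 = 30 m/s
Δv = 25 m/s, so v(11) = 8 + (25) = 33 m/s.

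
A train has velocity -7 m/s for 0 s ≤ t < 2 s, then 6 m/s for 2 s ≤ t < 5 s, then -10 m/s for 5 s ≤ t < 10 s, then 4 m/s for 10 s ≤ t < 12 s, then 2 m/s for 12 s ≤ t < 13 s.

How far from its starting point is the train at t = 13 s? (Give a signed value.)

-36 m

Net displacement equals the area under the velocity-time graph (areas below the axis count negative).
0–2 s: -7 × 2 = -14 m
2–5 s: 6 × 3 = 18 m
5–10 s: -10 × 5 = -50 m
10–12 s: 4 × 2 = 8 m
12–13 s: 2 × 1 = 2 m
Net displacement = -36 m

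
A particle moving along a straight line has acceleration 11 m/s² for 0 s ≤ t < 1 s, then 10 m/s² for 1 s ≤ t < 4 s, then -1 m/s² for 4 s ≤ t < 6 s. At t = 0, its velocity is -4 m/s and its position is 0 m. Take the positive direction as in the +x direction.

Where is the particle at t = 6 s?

On each constant-a segment, Δv = aΔt and Δx = v₀Δt + ½aΔt²; chain segment to segment.
0–1 s: v starts -4 m/s; Δx = -4·1 + ½·11·1² = 1.5 m; v ends 7 m/s.
1–4 s: v starts 7 m/s; Δx = 7·3 + ½·10·3² = 66 m; v ends 37 m/s.
4–6 s: v starts 37 m/s; Δx = 37·2 + ½·-1·2² = 72 m; v ends 35 m/s.
x(6) = 0 + Σ Δx = 139.5 m.

139.5 m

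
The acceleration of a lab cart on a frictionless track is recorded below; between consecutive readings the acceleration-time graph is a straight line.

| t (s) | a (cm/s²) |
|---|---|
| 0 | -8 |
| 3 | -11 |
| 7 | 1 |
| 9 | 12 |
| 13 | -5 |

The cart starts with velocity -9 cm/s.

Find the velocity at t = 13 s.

-30.5 cm/s

Δv equals the area under the a-t graph; then v = v₀ + Δv.
0–3 s: ½(-8 + -11)(3) = -28.5 cm/s
3–7 s: ½(-11 + 1)(4) = -20 cm/s
7–9 s: ½(1 + 12)(2) = 13 cm/s
9–13 s: ½(12 + -5)(4) = 14 cm/s
Δv = -21.5 cm/s, so v(13) = -9 + (-21.5) = -30.5 cm/s.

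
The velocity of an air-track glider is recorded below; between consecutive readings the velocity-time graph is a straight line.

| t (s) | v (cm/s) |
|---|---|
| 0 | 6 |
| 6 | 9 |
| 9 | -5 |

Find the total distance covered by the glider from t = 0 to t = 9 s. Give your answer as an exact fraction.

789/14 cm

Distance (not displacement) is the total path length: add the absolute areas under v-t.
0–6 s: |½(6 + 9)(6)| = 45 cm
6–9 s: v = 0 at t = 111/14 s; triangle areas 243/28 + 75/28 = 159/14 cm
Total distance = 789/14 cm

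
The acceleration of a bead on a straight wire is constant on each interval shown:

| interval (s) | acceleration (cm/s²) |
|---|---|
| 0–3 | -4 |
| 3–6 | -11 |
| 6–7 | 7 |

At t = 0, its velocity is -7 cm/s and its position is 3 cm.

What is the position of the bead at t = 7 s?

-191 cm

On each constant-a segment, Δv = aΔt and Δx = v₀Δt + ½aΔt²; chain segment to segment.
0–3 s: v starts -7 cm/s; Δx = -7·3 + ½·-4·3² = -39 cm; v ends -19 cm/s.
3–6 s: v starts -19 cm/s; Δx = -19·3 + ½·-11·3² = -106.5 cm; v ends -52 cm/s.
6–7 s: v starts -52 cm/s; Δx = -52·1 + ½·7·1² = -48.5 cm; v ends -45 cm/s.
x(7) = 3 + Σ Δx = -191 cm.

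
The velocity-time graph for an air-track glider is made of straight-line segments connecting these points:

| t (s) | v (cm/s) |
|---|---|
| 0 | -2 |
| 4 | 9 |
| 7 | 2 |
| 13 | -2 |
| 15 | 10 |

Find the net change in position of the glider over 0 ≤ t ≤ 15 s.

38.5 cm

Displacement is the signed area under the v-t curve.
0–4 s: ½(-2 + 9)(4) = 14 cm
4–7 s: ½(9 + 2)(3) = 16.5 cm
7–13 s: ½(2 + -2)(6) = 0 cm
13–15 s: ½(-2 + 10)(2) = 8 cm
Net displacement = 38.5 cm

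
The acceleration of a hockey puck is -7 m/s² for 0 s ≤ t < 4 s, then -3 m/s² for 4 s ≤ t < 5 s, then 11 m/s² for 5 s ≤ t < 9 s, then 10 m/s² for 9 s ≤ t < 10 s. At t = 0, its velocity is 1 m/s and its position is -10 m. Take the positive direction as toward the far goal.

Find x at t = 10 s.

On each constant-a segment, Δv = aΔt and Δx = v₀Δt + ½aΔt²; chain segment to segment.
0–4 s: v starts 1 m/s; Δx = 1·4 + ½·-7·4² = -52 m; v ends -27 m/s.
4–5 s: v starts -27 m/s; Δx = -27·1 + ½·-3·1² = -28.5 m; v ends -30 m/s.
5–9 s: v starts -30 m/s; Δx = -30·4 + ½·11·4² = -32 m; v ends 14 m/s.
9–10 s: v starts 14 m/s; Δx = 14·1 + ½·10·1² = 19 m; v ends 24 m/s.
x(10) = -10 + Σ Δx = -103.5 m.

-103.5 m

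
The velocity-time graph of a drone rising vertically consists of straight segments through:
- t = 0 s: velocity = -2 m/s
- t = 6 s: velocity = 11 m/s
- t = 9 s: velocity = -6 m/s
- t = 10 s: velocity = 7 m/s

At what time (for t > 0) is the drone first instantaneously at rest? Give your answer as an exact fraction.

v changes sign on 0–6 s (from -2 to 11); the graph is linear there, so v = 0 at t = 0 + (2)·(6 − 0)/(11 − -2) = 12/13 s.

t = 12/13 s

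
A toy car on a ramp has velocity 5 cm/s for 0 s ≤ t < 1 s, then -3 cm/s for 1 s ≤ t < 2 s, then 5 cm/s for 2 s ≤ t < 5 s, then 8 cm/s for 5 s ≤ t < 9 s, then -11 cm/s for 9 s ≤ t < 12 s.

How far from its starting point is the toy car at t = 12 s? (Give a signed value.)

Net displacement equals the area under the velocity-time graph (areas below the axis count negative).
0–1 s: 5 × 1 = 5 cm
1–2 s: -3 × 1 = -3 cm
2–5 s: 5 × 3 = 15 cm
5–9 s: 8 × 4 = 32 cm
9–12 s: -11 × 3 = -33 cm
Net displacement = 16 cm

16 cm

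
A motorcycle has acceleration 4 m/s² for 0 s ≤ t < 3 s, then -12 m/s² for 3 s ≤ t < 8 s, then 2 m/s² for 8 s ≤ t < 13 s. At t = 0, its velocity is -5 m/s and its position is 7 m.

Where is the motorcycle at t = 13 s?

On each constant-a segment, Δv = aΔt and Δx = v₀Δt + ½aΔt²; chain segment to segment.
0–3 s: v starts -5 m/s; Δx = -5·3 + ½·4·3² = 3 m; v ends 7 m/s.
3–8 s: v starts 7 m/s; Δx = 7·5 + ½·-12·5² = -115 m; v ends -53 m/s.
8–13 s: v starts -53 m/s; Δx = -53·5 + ½·2·5² = -240 m; v ends -43 m/s.
x(13) = 7 + Σ Δx = -345 m.

-345 m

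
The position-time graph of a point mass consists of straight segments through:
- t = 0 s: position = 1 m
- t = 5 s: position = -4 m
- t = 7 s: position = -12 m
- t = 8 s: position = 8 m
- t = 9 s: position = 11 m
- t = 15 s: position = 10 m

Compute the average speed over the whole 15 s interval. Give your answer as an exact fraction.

Average speed = (total path length)/(elapsed time); on a piecewise-linear x-t graph the path length is Σ|Δx|.
0–5 s: |Δx| = |-4 − 1| = 5 m
5–7 s: |Δx| = |-12 − -4| = 8 m
7–8 s: |Δx| = |8 − -12| = 20 m
8–9 s: |Δx| = |11 − 8| = 3 m
9–15 s: |Δx| = |10 − 11| = 1 m
Total path = 37 m; average speed = 37/15 = 37/15 m/s.

37/15 m/s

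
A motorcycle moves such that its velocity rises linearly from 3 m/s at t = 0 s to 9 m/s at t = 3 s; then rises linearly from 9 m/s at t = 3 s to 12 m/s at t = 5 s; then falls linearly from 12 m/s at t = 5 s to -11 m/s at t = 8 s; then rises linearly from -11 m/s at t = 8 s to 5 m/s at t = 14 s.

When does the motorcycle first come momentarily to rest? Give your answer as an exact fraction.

t = 151/23 s

v changes sign on 5–8 s (from 12 to -11); the graph is linear there, so v = 0 at t = 5 + (-12)·(8 − 5)/(-11 − 12) = 151/23 s.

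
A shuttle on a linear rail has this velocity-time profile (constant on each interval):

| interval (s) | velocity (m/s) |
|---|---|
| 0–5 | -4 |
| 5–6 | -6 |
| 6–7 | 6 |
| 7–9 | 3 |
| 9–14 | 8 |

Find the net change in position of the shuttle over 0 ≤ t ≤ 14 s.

26 m

Net displacement equals the area under the velocity-time graph (areas below the axis count negative).
0–5 s: -4 × 5 = -20 m
5–6 s: -6 × 1 = -6 m
6–7 s: 6 × 1 = 6 m
7–9 s: 3 × 2 = 6 m
9–14 s: 8 × 5 = 40 m
Net displacement = 26 m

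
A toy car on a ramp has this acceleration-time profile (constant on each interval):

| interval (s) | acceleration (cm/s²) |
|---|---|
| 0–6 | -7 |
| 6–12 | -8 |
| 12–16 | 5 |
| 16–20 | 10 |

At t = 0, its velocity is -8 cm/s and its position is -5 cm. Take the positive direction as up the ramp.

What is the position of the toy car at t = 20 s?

-1207 cm

On each constant-a segment, Δv = aΔt and Δx = v₀Δt + ½aΔt²; chain segment to segment.
0–6 s: v starts -8 cm/s; Δx = -8·6 + ½·-7·6² = -174 cm; v ends -50 cm/s.
6–12 s: v starts -50 cm/s; Δx = -50·6 + ½·-8·6² = -444 cm; v ends -98 cm/s.
12–16 s: v starts -98 cm/s; Δx = -98·4 + ½·5·4² = -352 cm; v ends -78 cm/s.
16–20 s: v starts -78 cm/s; Δx = -78·4 + ½·10·4² = -232 cm; v ends -38 cm/s.
x(20) = -5 + Σ Δx = -1207 cm.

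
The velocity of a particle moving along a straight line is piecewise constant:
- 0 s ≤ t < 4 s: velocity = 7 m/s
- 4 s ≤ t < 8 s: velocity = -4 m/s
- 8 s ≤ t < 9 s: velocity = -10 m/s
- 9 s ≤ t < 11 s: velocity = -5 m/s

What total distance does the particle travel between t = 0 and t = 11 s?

64 m

Total distance travelled is ∫|v| dt — sum the magnitudes of each area piece.
0–4 s: |7| × 4 = 28 m
4–8 s: |-4| × 4 = 16 m
8–9 s: |-10| × 1 = 10 m
9–11 s: |-5| × 2 = 10 m
Total distance = 64 m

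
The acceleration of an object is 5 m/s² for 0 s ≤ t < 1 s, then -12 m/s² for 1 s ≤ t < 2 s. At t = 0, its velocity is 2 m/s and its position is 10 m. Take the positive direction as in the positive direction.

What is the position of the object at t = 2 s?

On each constant-a segment, Δv = aΔt and Δx = v₀Δt + ½aΔt²; chain segment to segment.
0–1 s: v starts 2 m/s; Δx = 2·1 + ½·5·1² = 4.5 m; v ends 7 m/s.
1–2 s: v starts 7 m/s; Δx = 7·1 + ½·-12·1² = 1 m; v ends -5 m/s.
x(2) = 10 + Σ Δx = 15.5 m.

15.5 m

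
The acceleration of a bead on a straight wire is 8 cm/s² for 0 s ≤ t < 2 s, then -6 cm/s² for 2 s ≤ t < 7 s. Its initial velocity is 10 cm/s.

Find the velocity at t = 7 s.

Δv equals the area under the a-t graph; then v = v₀ + Δv.
0–2 s: 8 × 2 = 16 cm/s
2–7 s: -6 × 5 = -30 cm/s
Δv = -14 cm/s, so v(7) = 10 + (-14) = -4 cm/s.

-4 cm/s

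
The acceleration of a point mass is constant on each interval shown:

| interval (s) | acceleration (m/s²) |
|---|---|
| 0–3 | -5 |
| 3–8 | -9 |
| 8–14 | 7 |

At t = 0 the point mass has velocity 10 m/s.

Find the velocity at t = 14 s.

-8 m/s

Δv equals the area under the a-t graph; then v = v₀ + Δv.
0–3 s: -5 × 3 = -15 m/s
3–8 s: -9 × 5 = -45 m/s
8–14 s: 7 × 6 = 42 m/s
Δv = -18 m/s, so v(14) = 10 + (-18) = -8 m/s.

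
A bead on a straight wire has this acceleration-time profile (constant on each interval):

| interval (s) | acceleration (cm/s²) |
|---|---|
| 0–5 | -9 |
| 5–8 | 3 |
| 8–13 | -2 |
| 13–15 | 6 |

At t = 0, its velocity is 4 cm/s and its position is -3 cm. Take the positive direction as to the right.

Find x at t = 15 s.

On each constant-a segment, Δv = aΔt and Δx = v₀Δt + ½aΔt²; chain segment to segment.
0–5 s: v starts 4 cm/s; Δx = 4·5 + ½·-9·5² = -92.5 cm; v ends -41 cm/s.
5–8 s: v starts -41 cm/s; Δx = -41·3 + ½·3·3² = -109.5 cm; v ends -32 cm/s.
8–13 s: v starts -32 cm/s; Δx = -32·5 + ½·-2·5² = -185 cm; v ends -42 cm/s.
13–15 s: v starts -42 cm/s; Δx = -42·2 + ½·6·2² = -72 cm; v ends -30 cm/s.
x(15) = -3 + Σ Δx = -462 cm.

-462 cm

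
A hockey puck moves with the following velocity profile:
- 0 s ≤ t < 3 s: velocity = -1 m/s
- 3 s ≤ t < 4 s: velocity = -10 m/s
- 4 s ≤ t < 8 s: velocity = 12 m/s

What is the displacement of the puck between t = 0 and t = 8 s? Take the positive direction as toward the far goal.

Net displacement equals the area under the velocity-time graph (areas below the axis count negative).
0–3 s: -1 × 3 = -3 m
3–4 s: -10 × 1 = -10 m
4–8 s: 12 × 4 = 48 m
Net displacement = 35 m

35 m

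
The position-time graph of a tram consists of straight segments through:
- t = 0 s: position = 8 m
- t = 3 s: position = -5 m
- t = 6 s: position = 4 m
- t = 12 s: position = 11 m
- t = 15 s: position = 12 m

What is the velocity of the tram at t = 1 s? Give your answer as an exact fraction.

-13/3 m/s

Velocity is the slope of the x-t graph on 0–3 s: (-5 − 8)/(3 − 0) = -13/3 m/s.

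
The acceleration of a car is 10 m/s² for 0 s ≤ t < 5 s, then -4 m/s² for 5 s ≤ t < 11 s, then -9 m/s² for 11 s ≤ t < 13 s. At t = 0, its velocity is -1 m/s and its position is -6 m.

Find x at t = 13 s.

On each constant-a segment, Δv = aΔt and Δx = v₀Δt + ½aΔt²; chain segment to segment.
0–5 s: v starts -1 m/s; Δx = -1·5 + ½·10·5² = 120 m; v ends 49 m/s.
5–11 s: v starts 49 m/s; Δx = 49·6 + ½·-4·6² = 222 m; v ends 25 m/s.
11–13 s: v starts 25 m/s; Δx = 25·2 + ½·-9·2² = 32 m; v ends 7 m/s.
x(13) = -6 + Σ Δx = 368 m.

368 m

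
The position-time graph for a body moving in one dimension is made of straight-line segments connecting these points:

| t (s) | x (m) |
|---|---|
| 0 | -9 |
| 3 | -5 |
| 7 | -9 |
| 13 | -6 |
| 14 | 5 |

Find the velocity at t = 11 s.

Velocity is the slope of the x-t graph on 7–13 s: (-6 − -9)/(13 − 7) = 0.5 m/s.

0.5 m/s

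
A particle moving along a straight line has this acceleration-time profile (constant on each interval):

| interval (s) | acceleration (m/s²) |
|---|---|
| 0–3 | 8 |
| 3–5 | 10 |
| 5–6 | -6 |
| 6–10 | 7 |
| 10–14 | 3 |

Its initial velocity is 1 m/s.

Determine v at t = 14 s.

Δv equals the area under the a-t graph; then v = v₀ + Δv.
0–3 s: 8 × 3 = 24 m/s
3–5 s: 10 × 2 = 20 m/s
5–6 s: -6 × 1 = -6 m/s
6–10 s: 7 × 4 = 28 m/s
10–14 s: 3 × 4 = 12 m/s
Δv = 78 m/s, so v(14) = 1 + (78) = 79 m/s.

79 m/s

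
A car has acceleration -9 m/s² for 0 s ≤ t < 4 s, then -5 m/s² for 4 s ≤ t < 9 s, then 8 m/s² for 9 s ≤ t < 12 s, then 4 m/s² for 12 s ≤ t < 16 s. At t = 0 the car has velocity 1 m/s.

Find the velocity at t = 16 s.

Δv equals the area under the a-t graph; then v = v₀ + Δv.
0–4 s: -9 × 4 = -36 m/s
4–9 s: -5 × 5 = -25 m/s
9–12 s: 8 × 3 = 24 m/s
12–16 s: 4 × 4 = 16 m/s
Δv = -21 m/s, so v(16) = 1 + (-21) = -20 m/s.

-20 m/s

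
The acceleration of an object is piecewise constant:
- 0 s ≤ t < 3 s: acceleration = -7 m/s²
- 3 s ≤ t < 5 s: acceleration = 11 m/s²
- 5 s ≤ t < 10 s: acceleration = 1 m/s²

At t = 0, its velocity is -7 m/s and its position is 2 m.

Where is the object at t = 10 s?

-102 m

On each constant-a segment, Δv = aΔt and Δx = v₀Δt + ½aΔt²; chain segment to segment.
0–3 s: v starts -7 m/s; Δx = -7·3 + ½·-7·3² = -52.5 m; v ends -28 m/s.
3–5 s: v starts -28 m/s; Δx = -28·2 + ½·11·2² = -34 m; v ends -6 m/s.
5–10 s: v starts -6 m/s; Δx = -6·5 + ½·1·5² = -17.5 m; v ends -1 m/s.
x(10) = 2 + Σ Δx = -102 m.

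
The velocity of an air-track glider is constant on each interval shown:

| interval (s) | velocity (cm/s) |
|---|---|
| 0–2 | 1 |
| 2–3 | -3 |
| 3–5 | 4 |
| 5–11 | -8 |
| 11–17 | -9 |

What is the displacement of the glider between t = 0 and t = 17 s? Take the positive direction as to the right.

Net displacement equals the area under the velocity-time graph (areas below the axis count negative).
0–2 s: 1 × 2 = 2 cm
2–3 s: -3 × 1 = -3 cm
3–5 s: 4 × 2 = 8 cm
5–11 s: -8 × 6 = -48 cm
11–17 s: -9 × 6 = -54 cm
Net displacement = -95 cm

-95 cm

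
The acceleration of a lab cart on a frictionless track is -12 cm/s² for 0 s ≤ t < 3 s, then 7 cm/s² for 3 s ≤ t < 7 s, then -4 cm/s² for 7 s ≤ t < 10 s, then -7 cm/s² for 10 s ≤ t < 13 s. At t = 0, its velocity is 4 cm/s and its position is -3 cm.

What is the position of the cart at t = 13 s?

On each constant-a segment, Δv = aΔt and Δx = v₀Δt + ½aΔt²; chain segment to segment.
0–3 s: v starts 4 cm/s; Δx = 4·3 + ½·-12·3² = -42 cm; v ends -32 cm/s.
3–7 s: v starts -32 cm/s; Δx = -32·4 + ½·7·4² = -72 cm; v ends -4 cm/s.
7–10 s: v starts -4 cm/s; Δx = -4·3 + ½·-4·3² = -30 cm; v ends -16 cm/s.
10–13 s: v starts -16 cm/s; Δx = -16·3 + ½·-7·3² = -79.5 cm; v ends -37 cm/s.
x(13) = -3 + Σ Δx = -226.5 cm.

-226.5 cm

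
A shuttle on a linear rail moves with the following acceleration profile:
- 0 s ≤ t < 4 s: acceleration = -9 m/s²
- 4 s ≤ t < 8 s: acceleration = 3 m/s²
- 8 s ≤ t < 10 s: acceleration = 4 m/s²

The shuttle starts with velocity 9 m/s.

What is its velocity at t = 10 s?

Δv equals the area under the a-t graph; then v = v₀ + Δv.
0–4 s: -9 × 4 = -36 m/s
4–8 s: 3 × 4 = 12 m/s
8–10 s: 4 × 2 = 8 m/s
Δv = -16 m/s, so v(10) = 9 + (-16) = -7 m/s.

-7 m/s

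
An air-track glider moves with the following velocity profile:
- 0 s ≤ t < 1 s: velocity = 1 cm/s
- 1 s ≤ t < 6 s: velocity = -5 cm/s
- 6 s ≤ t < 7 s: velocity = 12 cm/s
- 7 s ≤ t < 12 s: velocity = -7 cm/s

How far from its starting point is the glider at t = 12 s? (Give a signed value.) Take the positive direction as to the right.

Net displacement equals the area under the velocity-time graph (areas below the axis count negative).
0–1 s: 1 × 1 = 1 cm
1–6 s: -5 × 5 = -25 cm
6–7 s: 12 × 1 = 12 cm
7–12 s: -7 × 5 = -35 cm
Net displacement = -47 cm

-47 cm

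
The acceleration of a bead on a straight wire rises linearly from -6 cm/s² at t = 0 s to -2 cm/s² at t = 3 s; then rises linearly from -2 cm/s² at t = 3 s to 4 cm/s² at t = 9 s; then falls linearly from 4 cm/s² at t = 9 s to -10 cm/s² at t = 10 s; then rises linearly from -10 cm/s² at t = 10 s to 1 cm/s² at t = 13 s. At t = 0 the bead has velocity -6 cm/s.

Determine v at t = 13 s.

-28.5 cm/s

Δv equals the area under the a-t graph; then v = v₀ + Δv.
0–3 s: ½(-6 + -2)(3) = -12 cm/s
3–9 s: ½(-2 + 4)(6) = 6 cm/s
9–10 s: ½(4 + -10)(1) = -3 cm/s
10–13 s: ½(-10 + 1)(3) = -13.5 cm/s
Δv = -22.5 cm/s, so v(13) = -6 + (-22.5) = -28.5 cm/s.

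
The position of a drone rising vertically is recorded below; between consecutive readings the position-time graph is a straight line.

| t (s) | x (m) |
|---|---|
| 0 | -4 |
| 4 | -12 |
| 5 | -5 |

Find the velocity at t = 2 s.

-2 m/s

Velocity is the slope of the x-t graph on 0–4 s: (-12 − -4)/(4 − 0) = -2 m/s.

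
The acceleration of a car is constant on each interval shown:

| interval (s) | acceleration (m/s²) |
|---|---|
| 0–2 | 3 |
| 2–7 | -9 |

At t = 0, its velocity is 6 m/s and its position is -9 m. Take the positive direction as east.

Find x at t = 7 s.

On each constant-a segment, Δv = aΔt and Δx = v₀Δt + ½aΔt²; chain segment to segment.
0–2 s: v starts 6 m/s; Δx = 6·2 + ½·3·2² = 18 m; v ends 12 m/s.
2–7 s: v starts 12 m/s; Δx = 12·5 + ½·-9·5² = -52.5 m; v ends -33 m/s.
x(7) = -9 + Σ Δx = -43.5 m.

-43.5 m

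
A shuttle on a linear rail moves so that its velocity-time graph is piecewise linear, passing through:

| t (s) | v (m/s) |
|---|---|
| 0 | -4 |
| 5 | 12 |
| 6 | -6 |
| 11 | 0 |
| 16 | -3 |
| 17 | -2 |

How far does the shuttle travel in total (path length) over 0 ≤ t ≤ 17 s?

55 m

Total distance travelled is ∫|v| dt — sum the magnitudes of each area piece.
0–5 s: v = 0 at t = 1.25 s; triangle areas 2.5 + 22.5 = 25 m
5–6 s: v = 0 at t = 17/3 s; triangle areas 4 + 1 = 5 m
6–11 s: |½(-6 + 0)(5)| = 15 m
11–16 s: |½(0 + -3)(5)| = 7.5 m
16–17 s: |½(-3 + -2)(1)| = 2.5 m
Total distance = 55 m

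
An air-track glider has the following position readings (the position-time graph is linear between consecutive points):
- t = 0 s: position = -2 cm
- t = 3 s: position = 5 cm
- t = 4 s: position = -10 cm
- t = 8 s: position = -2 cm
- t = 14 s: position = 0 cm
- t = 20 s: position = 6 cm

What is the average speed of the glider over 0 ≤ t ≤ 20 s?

1.9 cm/s

Average speed = (total path length)/(elapsed time); on a piecewise-linear x-t graph the path length is Σ|Δx|.
0–3 s: |Δx| = |5 − -2| = 7 cm
3–4 s: |Δx| = |-10 − 5| = 15 cm
4–8 s: |Δx| = |-2 − -10| = 8 cm
8–14 s: |Δx| = |0 − -2| = 2 cm
14–20 s: |Δx| = |6 − 0| = 6 cm
Total path = 38 cm; average speed = 38/20 = 1.9 cm/s.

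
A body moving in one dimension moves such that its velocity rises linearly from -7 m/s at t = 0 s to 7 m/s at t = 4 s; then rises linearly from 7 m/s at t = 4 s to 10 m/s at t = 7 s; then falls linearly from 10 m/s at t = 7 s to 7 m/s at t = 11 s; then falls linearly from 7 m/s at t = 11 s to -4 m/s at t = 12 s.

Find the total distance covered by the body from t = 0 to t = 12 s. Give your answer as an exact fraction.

Distance (not displacement) is the total path length: add the absolute areas under v-t.
0–4 s: v = 0 at t = 2 s; triangle areas 7 + 7 = 14 m
4–7 s: |½(7 + 10)(3)| = 25.5 m
7–11 s: |½(10 + 7)(4)| = 34 m
11–12 s: v = 0 at t = 128/11 s; triangle areas 49/22 + 8/11 = 65/22 m
Total distance = 841/11 m

841/11 m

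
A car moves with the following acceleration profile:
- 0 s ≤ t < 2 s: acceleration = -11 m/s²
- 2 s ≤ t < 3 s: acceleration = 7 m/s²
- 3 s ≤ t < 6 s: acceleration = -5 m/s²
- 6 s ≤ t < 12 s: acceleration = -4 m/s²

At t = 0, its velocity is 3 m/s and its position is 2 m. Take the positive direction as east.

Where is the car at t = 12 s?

-322 m

On each constant-a segment, Δv = aΔt and Δx = v₀Δt + ½aΔt²; chain segment to segment.
0–2 s: v starts 3 m/s; Δx = 3·2 + ½·-11·2² = -16 m; v ends -19 m/s.
2–3 s: v starts -19 m/s; Δx = -19·1 + ½·7·1² = -15.5 m; v ends -12 m/s.
3–6 s: v starts -12 m/s; Δx = -12·3 + ½·-5·3² = -58.5 m; v ends -27 m/s.
6–12 s: v starts -27 m/s; Δx = -27·6 + ½·-4·6² = -234 m; v ends -51 m/s.
x(12) = 2 + Σ Δx = -322 m.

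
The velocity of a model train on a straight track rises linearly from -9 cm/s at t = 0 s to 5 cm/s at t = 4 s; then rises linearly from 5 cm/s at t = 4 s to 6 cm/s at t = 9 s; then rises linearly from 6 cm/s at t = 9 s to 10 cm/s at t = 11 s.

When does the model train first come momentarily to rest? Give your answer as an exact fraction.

t = 18/7 s

v changes sign on 0–4 s (from -9 to 5); the graph is linear there, so v = 0 at t = 0 + (9)·(4 − 0)/(5 − -9) = 18/7 s.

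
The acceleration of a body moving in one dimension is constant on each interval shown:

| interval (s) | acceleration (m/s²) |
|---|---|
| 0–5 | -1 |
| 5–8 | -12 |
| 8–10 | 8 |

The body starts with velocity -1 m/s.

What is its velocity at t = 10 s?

Δv equals the area under the a-t graph; then v = v₀ + Δv.
0–5 s: -1 × 5 = -5 m/s
5–8 s: -12 × 3 = -36 m/s
8–10 s: 8 × 2 = 16 m/s
Δv = -25 m/s, so v(10) = -1 + (-25) = -26 m/s.

-26 m/s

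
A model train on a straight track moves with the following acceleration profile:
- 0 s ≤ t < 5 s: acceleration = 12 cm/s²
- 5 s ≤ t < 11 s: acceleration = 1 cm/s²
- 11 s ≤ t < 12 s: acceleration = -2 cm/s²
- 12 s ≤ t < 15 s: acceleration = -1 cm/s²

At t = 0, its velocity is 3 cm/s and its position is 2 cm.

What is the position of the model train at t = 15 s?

827.5 cm

On each constant-a segment, Δv = aΔt and Δx = v₀Δt + ½aΔt²; chain segment to segment.
0–5 s: v starts 3 cm/s; Δx = 3·5 + ½·12·5² = 165 cm; v ends 63 cm/s.
5–11 s: v starts 63 cm/s; Δx = 63·6 + ½·1·6² = 396 cm; v ends 69 cm/s.
11–12 s: v starts 69 cm/s; Δx = 69·1 + ½·-2·1² = 68 cm; v ends 67 cm/s.
12–15 s: v starts 67 cm/s; Δx = 67·3 + ½·-1·3² = 196.5 cm; v ends 64 cm/s.
x(15) = 2 + Σ Δx = 827.5 cm.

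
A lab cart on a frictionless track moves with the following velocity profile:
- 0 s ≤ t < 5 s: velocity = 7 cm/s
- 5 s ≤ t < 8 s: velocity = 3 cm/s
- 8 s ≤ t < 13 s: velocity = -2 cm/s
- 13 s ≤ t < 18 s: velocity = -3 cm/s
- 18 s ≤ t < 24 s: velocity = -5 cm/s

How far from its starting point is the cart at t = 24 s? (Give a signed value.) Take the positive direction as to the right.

-11 cm

Displacement is the signed area under the v-t curve.
0–5 s: 7 × 5 = 35 cm
5–8 s: 3 × 3 = 9 cm
8–13 s: -2 × 5 = -10 cm
13–18 s: -3 × 5 = -15 cm
18–24 s: -5 × 6 = -30 cm
Net displacement = -11 cm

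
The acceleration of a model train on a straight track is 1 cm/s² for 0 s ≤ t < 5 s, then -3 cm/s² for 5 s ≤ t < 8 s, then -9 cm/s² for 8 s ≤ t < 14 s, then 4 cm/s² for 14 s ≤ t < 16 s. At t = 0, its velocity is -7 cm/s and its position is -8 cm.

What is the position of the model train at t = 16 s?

On each constant-a segment, Δv = aΔt and Δx = v₀Δt + ½aΔt²; chain segment to segment.
0–5 s: v starts -7 cm/s; Δx = -7·5 + ½·1·5² = -22.5 cm; v ends -2 cm/s.
5–8 s: v starts -2 cm/s; Δx = -2·3 + ½·-3·3² = -19.5 cm; v ends -11 cm/s.
8–14 s: v starts -11 cm/s; Δx = -11·6 + ½·-9·6² = -228 cm; v ends -65 cm/s.
14–16 s: v starts -65 cm/s; Δx = -65·2 + ½·4·2² = -122 cm; v ends -57 cm/s.
x(16) = -8 + Σ Δx = -400 cm.

-400 cm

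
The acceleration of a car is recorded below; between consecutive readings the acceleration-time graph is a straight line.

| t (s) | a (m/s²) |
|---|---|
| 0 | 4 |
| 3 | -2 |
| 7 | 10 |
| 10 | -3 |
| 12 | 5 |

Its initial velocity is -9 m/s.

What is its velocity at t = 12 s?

22.5 m/s

Δv equals the area under the a-t graph; then v = v₀ + Δv.
0–3 s: ½(4 + -2)(3) = 3 m/s
3–7 s: ½(-2 + 10)(4) = 16 m/s
7–10 s: ½(10 + -3)(3) = 10.5 m/s
10–12 s: ½(-3 + 5)(2) = 2 m/s
Δv = 31.5 m/s, so v(12) = -9 + (31.5) = 22.5 m/s.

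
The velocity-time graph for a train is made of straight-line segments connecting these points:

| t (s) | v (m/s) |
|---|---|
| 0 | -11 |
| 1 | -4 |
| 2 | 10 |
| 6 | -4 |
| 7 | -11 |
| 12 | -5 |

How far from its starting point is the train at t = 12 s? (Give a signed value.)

Net displacement equals the area under the velocity-time graph (areas below the axis count negative).
0–1 s: ½(-11 + -4)(1) = -7.5 m
1–2 s: ½(-4 + 10)(1) = 3 m
2–6 s: ½(10 + -4)(4) = 12 m
6–7 s: ½(-4 + -11)(1) = -7.5 m
7–12 s: ½(-11 + -5)(5) = -40 m
Net displacement = -40 m

-40 m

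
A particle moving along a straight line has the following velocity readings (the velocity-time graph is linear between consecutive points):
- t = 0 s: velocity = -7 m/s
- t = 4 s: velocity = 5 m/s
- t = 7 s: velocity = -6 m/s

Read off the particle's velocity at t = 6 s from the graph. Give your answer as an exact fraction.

On 4–7 s the graph is linear from 5 to -6 m/s: v(6) = 5 + (-6 − 5)·(6 − 4)/(7 − 4) = -7/3 m/s.

-7/3 m/s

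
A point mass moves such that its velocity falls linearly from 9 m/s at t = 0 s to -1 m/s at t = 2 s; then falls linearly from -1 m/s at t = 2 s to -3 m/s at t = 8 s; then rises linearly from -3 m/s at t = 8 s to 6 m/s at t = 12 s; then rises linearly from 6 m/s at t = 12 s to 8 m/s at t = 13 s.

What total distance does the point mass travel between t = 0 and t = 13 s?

37.2 m

Distance (not displacement) is the total path length: add the absolute areas under v-t.
0–2 s: v = 0 at t = 1.8 s; triangle areas 8.1 + 0.1 = 8.2 m
2–8 s: |½(-1 + -3)(6)| = 12 m
8–12 s: v = 0 at t = 28/3 s; triangle areas 2 + 8 = 10 m
12–13 s: |½(6 + 8)(1)| = 7 m
Total distance = 37.2 m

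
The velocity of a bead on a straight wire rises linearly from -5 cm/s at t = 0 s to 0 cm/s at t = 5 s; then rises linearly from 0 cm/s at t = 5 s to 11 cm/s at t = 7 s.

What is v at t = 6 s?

On 5–7 s the graph is linear from 0 to 11 cm/s: v(6) = 0 + (11 − 0)·(6 − 5)/(7 − 5) = 5.5 cm/s.

5.5 cm/s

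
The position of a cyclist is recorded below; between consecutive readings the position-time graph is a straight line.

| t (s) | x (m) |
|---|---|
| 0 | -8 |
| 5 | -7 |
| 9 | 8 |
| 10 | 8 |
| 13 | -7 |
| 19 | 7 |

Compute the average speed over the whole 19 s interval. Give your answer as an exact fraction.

Average speed = (total path length)/(elapsed time); on a piecewise-linear x-t graph the path length is Σ|Δx|.
0–5 s: |Δx| = |-7 − -8| = 1 m
5–9 s: |Δx| = |8 − -7| = 15 m
9–10 s: |Δx| = |8 − 8| = 0 m
10–13 s: |Δx| = |-7 − 8| = 15 m
13–19 s: |Δx| = |7 − -7| = 14 m
Total path = 45 m; average speed = 45/19 = 45/19 m/s.

45/19 m/s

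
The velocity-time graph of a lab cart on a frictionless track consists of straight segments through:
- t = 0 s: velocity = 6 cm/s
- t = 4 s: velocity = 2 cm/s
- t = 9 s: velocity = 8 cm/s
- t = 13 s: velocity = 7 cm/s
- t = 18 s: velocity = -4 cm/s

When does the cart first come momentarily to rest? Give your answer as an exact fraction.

v changes sign on 13–18 s (from 7 to -4); the graph is linear there, so v = 0 at t = 13 + (-7)·(18 − 13)/(-4 − 7) = 178/11 s.

t = 178/11 s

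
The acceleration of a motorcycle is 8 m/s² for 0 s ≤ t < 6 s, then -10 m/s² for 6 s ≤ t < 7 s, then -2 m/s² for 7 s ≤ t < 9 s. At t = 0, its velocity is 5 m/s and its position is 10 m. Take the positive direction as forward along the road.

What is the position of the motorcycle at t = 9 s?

On each constant-a segment, Δv = aΔt and Δx = v₀Δt + ½aΔt²; chain segment to segment.
0–6 s: v starts 5 m/s; Δx = 5·6 + ½·8·6² = 174 m; v ends 53 m/s.
6–7 s: v starts 53 m/s; Δx = 53·1 + ½·-10·1² = 48 m; v ends 43 m/s.
7–9 s: v starts 43 m/s; Δx = 43·2 + ½·-2·2² = 82 m; v ends 39 m/s.
x(9) = 10 + Σ Δx = 314 m.

314 m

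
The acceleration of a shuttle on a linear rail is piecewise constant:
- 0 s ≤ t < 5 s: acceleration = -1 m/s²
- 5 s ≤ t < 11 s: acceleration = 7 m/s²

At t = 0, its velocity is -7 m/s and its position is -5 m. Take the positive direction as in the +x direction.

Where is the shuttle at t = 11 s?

1.5 m

On each constant-a segment, Δv = aΔt and Δx = v₀Δt + ½aΔt²; chain segment to segment.
0–5 s: v starts -7 m/s; Δx = -7·5 + ½·-1·5² = -47.5 m; v ends -12 m/s.
5–11 s: v starts -12 m/s; Δx = -12·6 + ½·7·6² = 54 m; v ends 30 m/s.
x(11) = -5 + Σ Δx = 1.5 m.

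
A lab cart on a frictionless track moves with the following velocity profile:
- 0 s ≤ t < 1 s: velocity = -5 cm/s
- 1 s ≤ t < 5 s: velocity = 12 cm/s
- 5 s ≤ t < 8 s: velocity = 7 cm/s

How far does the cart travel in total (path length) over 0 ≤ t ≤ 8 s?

Total distance travelled is ∫|v| dt — sum the magnitudes of each area piece.
0–1 s: |-5| × 1 = 5 cm
1–5 s: |12| × 4 = 48 cm
5–8 s: |7| × 3 = 21 cm
Total distance = 74 cm

74 cm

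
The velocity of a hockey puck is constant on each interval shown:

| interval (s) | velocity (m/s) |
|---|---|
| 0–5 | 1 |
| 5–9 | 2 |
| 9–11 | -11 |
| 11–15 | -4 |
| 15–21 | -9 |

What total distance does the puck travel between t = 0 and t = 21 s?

105 m

Distance (not displacement) is the total path length: add the absolute areas under v-t.
0–5 s: |1| × 5 = 5 m
5–9 s: |2| × 4 = 8 m
9–11 s: |-11| × 2 = 22 m
11–15 s: |-4| × 4 = 16 m
15–21 s: |-9| × 6 = 54 m
Total distance = 105 m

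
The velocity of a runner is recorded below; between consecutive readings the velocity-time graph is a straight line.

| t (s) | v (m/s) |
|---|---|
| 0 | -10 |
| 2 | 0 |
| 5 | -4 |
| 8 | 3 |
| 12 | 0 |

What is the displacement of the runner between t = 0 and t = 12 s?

-11.5 m

Net displacement equals the area under the velocity-time graph (areas below the axis count negative).
0–2 s: ½(-10 + 0)(2) = -10 m
2–5 s: ½(0 + -4)(3) = -6 m
5–8 s: ½(-4 + 3)(3) = -1.5 m
8–12 s: ½(3 + 0)(4) = 6 m
Net displacement = -11.5 m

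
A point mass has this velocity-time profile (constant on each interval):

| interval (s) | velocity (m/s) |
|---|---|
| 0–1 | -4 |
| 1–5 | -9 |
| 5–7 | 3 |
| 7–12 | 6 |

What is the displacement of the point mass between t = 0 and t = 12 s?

-4 m

Net displacement equals the area under the velocity-time graph (areas below the axis count negative).
0–1 s: -4 × 1 = -4 m
1–5 s: -9 × 4 = -36 m
5–7 s: 3 × 2 = 6 m
7–12 s: 6 × 5 = 30 m
Net displacement = -4 m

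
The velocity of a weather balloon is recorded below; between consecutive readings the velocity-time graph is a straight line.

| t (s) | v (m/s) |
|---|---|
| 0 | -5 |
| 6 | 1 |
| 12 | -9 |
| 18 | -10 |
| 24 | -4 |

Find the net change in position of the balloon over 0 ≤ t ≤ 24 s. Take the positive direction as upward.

-135 m

Displacement is the signed area under the v-t curve.
0–6 s: ½(-5 + 1)(6) = -12 m
6–12 s: ½(1 + -9)(6) = -24 m
12–18 s: ½(-9 + -10)(6) = -57 m
18–24 s: ½(-10 + -4)(6) = -42 m
Net displacement = -135 m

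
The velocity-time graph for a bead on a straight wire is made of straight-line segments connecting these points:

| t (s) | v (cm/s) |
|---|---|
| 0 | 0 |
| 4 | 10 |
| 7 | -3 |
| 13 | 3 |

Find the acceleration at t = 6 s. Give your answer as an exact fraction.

-13/3 cm/s²

Acceleration is the slope of the v-t graph on 4–7 s: (-3 − 10)/(7 − 4) = -13/3 cm/s².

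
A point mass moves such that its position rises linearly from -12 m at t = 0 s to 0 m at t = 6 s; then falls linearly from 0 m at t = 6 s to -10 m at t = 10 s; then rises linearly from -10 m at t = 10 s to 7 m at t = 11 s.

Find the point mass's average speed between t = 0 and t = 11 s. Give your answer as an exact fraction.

39/11 m/s

Average speed = (total path length)/(elapsed time); on a piecewise-linear x-t graph the path length is Σ|Δx|.
0–6 s: |Δx| = |0 − -12| = 12 m
6–10 s: |Δx| = |-10 − 0| = 10 m
10–11 s: |Δx| = |7 − -10| = 17 m
Total path = 39 m; average speed = 39/11 = 39/11 m/s.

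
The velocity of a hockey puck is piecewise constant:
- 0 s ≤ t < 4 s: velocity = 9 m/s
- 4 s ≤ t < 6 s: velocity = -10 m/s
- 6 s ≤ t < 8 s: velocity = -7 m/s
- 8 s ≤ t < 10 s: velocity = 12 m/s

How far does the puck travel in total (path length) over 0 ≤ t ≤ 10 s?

Total distance travelled is ∫|v| dt — sum the magnitudes of each area piece.
0–4 s: |9| × 4 = 36 m
4–6 s: |-10| × 2 = 20 m
6–8 s: |-7| × 2 = 14 m
8–10 s: |12| × 2 = 24 m
Total distance = 94 m

94 m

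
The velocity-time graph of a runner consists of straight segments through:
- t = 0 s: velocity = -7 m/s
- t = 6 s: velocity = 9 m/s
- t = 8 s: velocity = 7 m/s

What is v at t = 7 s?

8 m/s

On 6–8 s the graph is linear from 9 to 7 m/s: v(7) = 9 + (7 − 9)·(7 − 6)/(8 − 6) = 8 m/s.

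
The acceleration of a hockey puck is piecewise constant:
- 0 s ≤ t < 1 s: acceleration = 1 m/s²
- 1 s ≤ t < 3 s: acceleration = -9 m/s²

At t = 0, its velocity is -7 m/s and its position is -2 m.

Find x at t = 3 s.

-38.5 m

On each constant-a segment, Δv = aΔt and Δx = v₀Δt + ½aΔt²; chain segment to segment.
0–1 s: v starts -7 m/s; Δx = -7·1 + ½·1·1² = -6.5 m; v ends -6 m/s.
1–3 s: v starts -6 m/s; Δx = -6·2 + ½·-9·2² = -30 m; v ends -24 m/s.
x(3) = -2 + Σ Δx = -38.5 m.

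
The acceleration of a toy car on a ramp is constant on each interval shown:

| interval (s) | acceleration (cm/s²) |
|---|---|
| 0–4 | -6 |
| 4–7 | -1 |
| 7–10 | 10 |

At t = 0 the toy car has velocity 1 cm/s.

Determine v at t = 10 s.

4 cm/s

Δv equals the area under the a-t graph; then v = v₀ + Δv.
0–4 s: -6 × 4 = -24 cm/s
4–7 s: -1 × 3 = -3 cm/s
7–10 s: 10 × 3 = 30 cm/s
Δv = 3 cm/s, so v(10) = 1 + (3) = 4 cm/s.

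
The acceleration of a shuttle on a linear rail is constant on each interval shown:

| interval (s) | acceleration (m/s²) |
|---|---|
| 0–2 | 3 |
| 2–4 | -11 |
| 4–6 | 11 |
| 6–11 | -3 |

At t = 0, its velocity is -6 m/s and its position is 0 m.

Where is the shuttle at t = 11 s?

On each constant-a segment, Δv = aΔt and Δx = v₀Δt + ½aΔt²; chain segment to segment.
0–2 s: v starts -6 m/s; Δx = -6·2 + ½·3·2² = -6 m; v ends 0 m/s.
2–4 s: v starts 0 m/s; Δx = 0·2 + ½·-11·2² = -22 m; v ends -22 m/s.
4–6 s: v starts -22 m/s; Δx = -22·2 + ½·11·2² = -22 m; v ends 0 m/s.
6–11 s: v starts 0 m/s; Δx = 0·5 + ½·-3·5² = -37.5 m; v ends -15 m/s.
x(11) = 0 + Σ Δx = -87.5 m.

-87.5 m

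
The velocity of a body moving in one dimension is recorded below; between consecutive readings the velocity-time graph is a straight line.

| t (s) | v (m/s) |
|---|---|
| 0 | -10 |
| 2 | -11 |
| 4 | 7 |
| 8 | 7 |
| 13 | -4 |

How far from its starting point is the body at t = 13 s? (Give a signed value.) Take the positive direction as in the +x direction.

Net displacement equals the area under the velocity-time graph (areas below the axis count negative).
0–2 s: ½(-10 + -11)(2) = -21 m
2–4 s: ½(-11 + 7)(2) = -4 m
4–8 s: 7 × 4 = 28 m
8–13 s: ½(7 + -4)(5) = 7.5 m
Net displacement = 10.5 m

10.5 m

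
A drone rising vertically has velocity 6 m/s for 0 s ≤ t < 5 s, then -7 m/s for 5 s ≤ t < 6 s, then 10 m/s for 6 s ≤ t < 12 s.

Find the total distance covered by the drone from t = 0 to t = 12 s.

97 m

Distance (not displacement) is the total path length: add the absolute areas under v-t.
0–5 s: |6| × 5 = 30 m
5–6 s: |-7| × 1 = 7 m
6–12 s: |10| × 6 = 60 m
Total distance = 97 m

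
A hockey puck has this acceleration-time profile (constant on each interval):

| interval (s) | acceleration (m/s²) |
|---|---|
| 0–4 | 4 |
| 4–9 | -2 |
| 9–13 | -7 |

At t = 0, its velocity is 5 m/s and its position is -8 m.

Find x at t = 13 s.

On each constant-a segment, Δv = aΔt and Δx = v₀Δt + ½aΔt²; chain segment to segment.
0–4 s: v starts 5 m/s; Δx = 5·4 + ½·4·4² = 52 m; v ends 21 m/s.
4–9 s: v starts 21 m/s; Δx = 21·5 + ½·-2·5² = 80 m; v ends 11 m/s.
9–13 s: v starts 11 m/s; Δx = 11·4 + ½·-7·4² = -12 m; v ends -17 m/s.
x(13) = -8 + Σ Δx = 112 m.

112 m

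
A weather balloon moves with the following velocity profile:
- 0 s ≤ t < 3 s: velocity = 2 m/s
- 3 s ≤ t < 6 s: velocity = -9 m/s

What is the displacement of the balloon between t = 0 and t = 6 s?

-21 m

Displacement is the signed area under the v-t curve.
0–3 s: 2 × 3 = 6 m
3–6 s: -9 × 3 = -27 m
Net displacement = -21 m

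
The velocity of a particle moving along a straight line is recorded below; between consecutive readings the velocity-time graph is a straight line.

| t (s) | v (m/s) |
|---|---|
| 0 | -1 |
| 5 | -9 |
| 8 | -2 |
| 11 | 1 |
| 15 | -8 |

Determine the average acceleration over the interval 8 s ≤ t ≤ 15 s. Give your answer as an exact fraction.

Average acceleration = Δv/Δt = (-8 − -2)/(15 − 8) = -6/7 m/s².

-6/7 m/s²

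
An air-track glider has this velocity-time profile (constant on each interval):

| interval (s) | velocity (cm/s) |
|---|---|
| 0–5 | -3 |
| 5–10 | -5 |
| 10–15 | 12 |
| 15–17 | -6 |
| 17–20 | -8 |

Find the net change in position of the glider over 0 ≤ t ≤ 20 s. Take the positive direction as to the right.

Displacement is the signed area under the v-t curve.
0–5 s: -3 × 5 = -15 cm
5–10 s: -5 × 5 = -25 cm
10–15 s: 12 × 5 = 60 cm
15–17 s: -6 × 2 = -12 cm
17–20 s: -8 × 3 = -24 cm
Net displacement = -16 cm

-16 cm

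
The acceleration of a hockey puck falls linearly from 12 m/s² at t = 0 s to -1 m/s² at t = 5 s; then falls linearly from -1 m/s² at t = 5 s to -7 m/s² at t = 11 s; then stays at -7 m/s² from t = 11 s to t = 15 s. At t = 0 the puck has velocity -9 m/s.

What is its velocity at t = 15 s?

Δv equals the area under the a-t graph; then v = v₀ + Δv.
0–5 s: ½(12 + -1)(5) = 27.5 m/s
5–11 s: ½(-1 + -7)(6) = -24 m/s
11–15 s: -7 × 4 = -28 m/s
Δv = -24.5 m/s, so v(15) = -9 + (-24.5) = -33.5 m/s.

-33.5 m/s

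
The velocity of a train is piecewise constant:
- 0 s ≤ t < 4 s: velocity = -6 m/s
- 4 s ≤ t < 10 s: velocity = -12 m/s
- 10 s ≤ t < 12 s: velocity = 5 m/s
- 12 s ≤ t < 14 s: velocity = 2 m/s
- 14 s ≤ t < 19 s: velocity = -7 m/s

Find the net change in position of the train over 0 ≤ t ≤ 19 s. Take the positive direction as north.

-117 m

Displacement is the signed area under the v-t curve.
0–4 s: -6 × 4 = -24 m
4–10 s: -12 × 6 = -72 m
10–12 s: 5 × 2 = 10 m
12–14 s: 2 × 2 = 4 m
14–19 s: -7 × 5 = -35 m
Net displacement = -117 m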